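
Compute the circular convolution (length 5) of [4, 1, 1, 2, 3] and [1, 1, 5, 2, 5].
Use y[k] = Σ_j u[j]·v[(k-j) mod 5]. y[0] = 4×1 + 1×5 + 1×2 + 2×5 + 3×1 = 24; y[1] = 4×1 + 1×1 + 1×5 + 2×2 + 3×5 = 29; y[2] = 4×5 + 1×1 + 1×1 + 2×5 + 3×2 = 38; y[3] = 4×2 + 1×5 + 1×1 + 2×1 + 3×5 = 31; y[4] = 4×5 + 1×2 + 1×5 + 2×1 + 3×1 = 32. Result: [24, 29, 38, 31, 32]

[24, 29, 38, 31, 32]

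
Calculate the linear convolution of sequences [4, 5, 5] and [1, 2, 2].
y[0] = 4×1 = 4; y[1] = 4×2 + 5×1 = 13; y[2] = 4×2 + 5×2 + 5×1 = 23; y[3] = 5×2 + 5×2 = 20; y[4] = 5×2 = 10

[4, 13, 23, 20, 10]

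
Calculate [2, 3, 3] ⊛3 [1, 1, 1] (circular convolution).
Use y[k] = Σ_j x[j]·h[(k-j) mod 3]. y[0] = 2×1 + 3×1 + 3×1 = 8; y[1] = 2×1 + 3×1 + 3×1 = 8; y[2] = 2×1 + 3×1 + 3×1 = 8. Result: [8, 8, 8]

[8, 8, 8]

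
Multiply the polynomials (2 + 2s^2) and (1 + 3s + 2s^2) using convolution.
Ascending coefficients: a = [2, 0, 2], b = [1, 3, 2]. c[0] = 2×1 = 2; c[1] = 2×3 + 0×1 = 6; c[2] = 2×2 + 0×3 + 2×1 = 6; c[3] = 0×2 + 2×3 = 6; c[4] = 2×2 = 4. Result coefficients: [2, 6, 6, 6, 4] → 2 + 6s + 6s^2 + 6s^3 + 4s^4

2 + 6s + 6s^2 + 6s^3 + 4s^4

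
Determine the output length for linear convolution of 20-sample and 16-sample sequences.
Linear/full convolution length: m + n - 1 = 20 + 16 - 1 = 35

35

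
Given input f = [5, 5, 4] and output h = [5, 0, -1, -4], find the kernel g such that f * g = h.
Output length 4 = len(f) + len(g) - 1 ⇒ len(g) = 2. Solve g forward using g[k] = (h[k] - Σ_{i≥1} f[i]·g[k-i]) / f[0]: g[0] = h[0] / f[0] = 5 / 5 = 1; g[1] = (h[1] - 5×1) / f[0] = (0 - 5×1) / 5 = -1. So g = [1, -1]. Forward-check [5, 5, 4] * [1, -1]: h[0] = 5×1 = 5; h[1] = 5×-1 + 5×1 = 0; h[2] = 5×-1 + 4×1 = -1; h[3] = 4×-1 = -4 → [5, 0, -1, -4] ✓

[1, -1]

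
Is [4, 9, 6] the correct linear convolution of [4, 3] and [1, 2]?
Recompute linear convolution of [4, 3] and [1, 2]: y[0] = 4×1 = 4; y[1] = 4×2 + 3×1 = 11; y[2] = 3×2 = 6 → [4, 11, 6]. Compare to given [4, 9, 6]: they differ at index 1: given 9, correct 11, so answer: No

No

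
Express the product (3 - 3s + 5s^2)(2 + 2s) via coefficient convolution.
Ascending coefficients: a = [3, -3, 5], b = [2, 2]. c[0] = 3×2 = 6; c[1] = 3×2 + -3×2 = 0; c[2] = -3×2 + 5×2 = 4; c[3] = 5×2 = 10. Result coefficients: [6, 0, 4, 10] → 6 + 4s^2 + 10s^3

6 + 4s^2 + 10s^3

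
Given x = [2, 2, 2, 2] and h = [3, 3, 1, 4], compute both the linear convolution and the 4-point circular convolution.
Linear: y_lin[0] = 2×3 = 6; y_lin[1] = 2×3 + 2×3 = 12; y_lin[2] = 2×1 + 2×3 + 2×3 = 14; y_lin[3] = 2×4 + 2×1 + 2×3 + 2×3 = 22; y_lin[4] = 2×4 + 2×1 + 2×3 = 16; y_lin[5] = 2×4 + 2×1 = 10; y_lin[6] = 2×4 = 8 → [6, 12, 14, 22, 16, 10, 8]. Circular (length 4): y[0] = 2×3 + 2×4 + 2×1 + 2×3 = 22; y[1] = 2×3 + 2×3 + 2×4 + 2×1 = 22; y[2] = 2×1 + 2×3 + 2×3 + 2×4 = 22; y[3] = 2×4 + 2×1 + 2×3 + 2×3 = 22 → [22, 22, 22, 22]

Linear: [6, 12, 14, 22, 16, 10, 8], Circular: [22, 22, 22, 22]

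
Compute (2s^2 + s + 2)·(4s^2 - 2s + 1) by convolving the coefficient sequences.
Ascending coefficients: a = [2, 1, 2], b = [1, -2, 4]. c[0] = 2×1 = 2; c[1] = 2×-2 + 1×1 = -3; c[2] = 2×4 + 1×-2 + 2×1 = 8; c[3] = 1×4 + 2×-2 = 0; c[4] = 2×4 = 8. Result coefficients: [2, -3, 8, 0, 8] → 8s^4 + 8s^2 - 3s + 2

8s^4 + 8s^2 - 3s + 2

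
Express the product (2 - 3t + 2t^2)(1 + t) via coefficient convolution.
Ascending coefficients: a = [2, -3, 2], b = [1, 1]. c[0] = 2×1 = 2; c[1] = 2×1 + -3×1 = -1; c[2] = -3×1 + 2×1 = -1; c[3] = 2×1 = 2. Result coefficients: [2, -1, -1, 2] → 2 - t - t^2 + 2t^3

2 - t - t^2 + 2t^3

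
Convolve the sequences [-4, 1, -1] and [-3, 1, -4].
y[0] = -4×-3 = 12; y[1] = -4×1 + 1×-3 = -7; y[2] = -4×-4 + 1×1 + -1×-3 = 20; y[3] = 1×-4 + -1×1 = -5; y[4] = -1×-4 = 4

[12, -7, 20, -5, 4]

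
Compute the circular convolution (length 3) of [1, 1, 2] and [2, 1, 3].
Use y[k] = Σ_j x[j]·h[(k-j) mod 3]. y[0] = 1×2 + 1×3 + 2×1 = 7; y[1] = 1×1 + 1×2 + 2×3 = 9; y[2] = 1×3 + 1×1 + 2×2 = 8. Result: [7, 9, 8]

[7, 9, 8]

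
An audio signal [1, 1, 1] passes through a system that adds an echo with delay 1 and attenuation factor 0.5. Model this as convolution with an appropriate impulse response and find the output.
Direct-path + delayed-attenuated-path model → impulse response h = [1, 0.5] (1 at lag 0, 0.5 at lag 1). Output y[n] = x[n] + 0.5·x[n - 1] (with x[n] = 0 outside 0..2): y[0] = 1 + 0.5×0 = 1; y[1] = 1 + 0.5×1 = 1.5; y[2] = 1 + 0.5×1 = 1.5; y[3] = 0 + 0.5×1 = 0.5. So y = [1, 1.5, 1.5, 0.5]

[1, 1.5, 1.5, 0.5]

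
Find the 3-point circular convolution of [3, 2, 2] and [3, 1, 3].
Use y[k] = Σ_j x[j]·h[(k-j) mod 3]. y[0] = 3×3 + 2×3 + 2×1 = 17; y[1] = 3×1 + 2×3 + 2×3 = 15; y[2] = 3×3 + 2×1 + 2×3 = 17. Result: [17, 15, 17]

[17, 15, 17]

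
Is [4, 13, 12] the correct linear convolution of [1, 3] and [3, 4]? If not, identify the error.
Recompute linear convolution of [1, 3] and [3, 4]: y[0] = 1×3 = 3; y[1] = 1×4 + 3×3 = 13; y[2] = 3×4 = 12 → [3, 13, 12]. Compare to given [4, 13, 12]: they differ at index 0: given 4, correct 3, so answer: No

No. Error at index 0: given 4, correct 3.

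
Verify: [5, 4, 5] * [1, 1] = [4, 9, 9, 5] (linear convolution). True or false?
Recompute linear convolution of [5, 4, 5] and [1, 1]: y[0] = 5×1 = 5; y[1] = 5×1 + 4×1 = 9; y[2] = 4×1 + 5×1 = 9; y[3] = 5×1 = 5 → [5, 9, 9, 5]. Compare to given [4, 9, 9, 5]: they differ at index 0: given 4, correct 5, so answer: No

No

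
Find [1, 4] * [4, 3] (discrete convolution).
y[0] = 1×4 = 4; y[1] = 1×3 + 4×4 = 19; y[2] = 4×3 = 12

[4, 19, 12]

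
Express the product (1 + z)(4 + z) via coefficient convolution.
Ascending coefficients: a = [1, 1], b = [4, 1]. c[0] = 1×4 = 4; c[1] = 1×1 + 1×4 = 5; c[2] = 1×1 = 1. Result coefficients: [4, 5, 1] → 4 + 5z + z^2

4 + 5z + z^2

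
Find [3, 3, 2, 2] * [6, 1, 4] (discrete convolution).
y[0] = 3×6 = 18; y[1] = 3×1 + 3×6 = 21; y[2] = 3×4 + 3×1 + 2×6 = 27; y[3] = 3×4 + 2×1 + 2×6 = 26; y[4] = 2×4 + 2×1 = 10; y[5] = 2×4 = 8

[18, 21, 27, 26, 10, 8]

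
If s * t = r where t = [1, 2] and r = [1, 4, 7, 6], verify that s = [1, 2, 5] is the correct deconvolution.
Forward-compute [1, 2, 5] * [1, 2]: r[0] = 1×1 = 1; r[1] = 1×2 + 2×1 = 4; r[2] = 2×2 + 5×1 = 9; r[3] = 5×2 = 10 → [1, 4, 9, 10]. Does not match given r = [1, 4, 7, 6].

Not verified. [1, 2, 5] * [1, 2] = [1, 4, 9, 10], which differs from [1, 4, 7, 6] at index 2.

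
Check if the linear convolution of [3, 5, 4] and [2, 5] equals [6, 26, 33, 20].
Recompute linear convolution of [3, 5, 4] and [2, 5]: y[0] = 3×2 = 6; y[1] = 3×5 + 5×2 = 25; y[2] = 5×5 + 4×2 = 33; y[3] = 4×5 = 20 → [6, 25, 33, 20]. Compare to given [6, 26, 33, 20]: they differ at index 1: given 26, correct 25, so answer: No

No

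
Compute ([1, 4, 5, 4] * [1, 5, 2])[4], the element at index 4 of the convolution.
Use y[k] = Σ_i a[i]·b[k-i] at k=4. y[4] = 5×2 + 4×5 = 30

30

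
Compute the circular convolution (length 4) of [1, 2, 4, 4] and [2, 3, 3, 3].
Use y[k] = Σ_j x[j]·h[(k-j) mod 4]. y[0] = 1×2 + 2×3 + 4×3 + 4×3 = 32; y[1] = 1×3 + 2×2 + 4×3 + 4×3 = 31; y[2] = 1×3 + 2×3 + 4×2 + 4×3 = 29; y[3] = 1×3 + 2×3 + 4×3 + 4×2 = 29. Result: [32, 31, 29, 29]

[32, 31, 29, 29]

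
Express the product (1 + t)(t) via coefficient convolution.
Ascending coefficients: a = [1, 1], b = [0, 1]. c[0] = 1×0 = 0; c[1] = 1×1 + 1×0 = 1; c[2] = 1×1 = 1. Result coefficients: [0, 1, 1] → t + t^2

t + t^2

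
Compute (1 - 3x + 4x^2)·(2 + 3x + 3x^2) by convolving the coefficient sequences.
Ascending coefficients: a = [1, -3, 4], b = [2, 3, 3]. c[0] = 1×2 = 2; c[1] = 1×3 + -3×2 = -3; c[2] = 1×3 + -3×3 + 4×2 = 2; c[3] = -3×3 + 4×3 = 3; c[4] = 4×3 = 12. Result coefficients: [2, -3, 2, 3, 12] → 2 - 3x + 2x^2 + 3x^3 + 12x^4

2 - 3x + 2x^2 + 3x^3 + 12x^4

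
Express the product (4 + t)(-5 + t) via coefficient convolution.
Ascending coefficients: a = [4, 1], b = [-5, 1]. c[0] = 4×-5 = -20; c[1] = 4×1 + 1×-5 = -1; c[2] = 1×1 = 1. Result coefficients: [-20, -1, 1] → -20 - t + t^2

-20 - t + t^2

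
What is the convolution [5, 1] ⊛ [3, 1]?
y[0] = 5×3 = 15; y[1] = 5×1 + 1×3 = 8; y[2] = 1×1 = 1

[15, 8, 1]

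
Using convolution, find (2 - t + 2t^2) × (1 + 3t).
Ascending coefficients: a = [2, -1, 2], b = [1, 3]. c[0] = 2×1 = 2; c[1] = 2×3 + -1×1 = 5; c[2] = -1×3 + 2×1 = -1; c[3] = 2×3 = 6. Result coefficients: [2, 5, -1, 6] → 2 + 5t - t^2 + 6t^3

2 + 5t - t^2 + 6t^3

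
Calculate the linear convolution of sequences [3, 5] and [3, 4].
y[0] = 3×3 = 9; y[1] = 3×4 + 5×3 = 27; y[2] = 5×4 = 20

[9, 27, 20]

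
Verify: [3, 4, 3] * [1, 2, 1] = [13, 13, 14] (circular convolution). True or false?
Recompute circular convolution of [3, 4, 3] and [1, 2, 1]: y[0] = 3×1 + 4×1 + 3×2 = 13; y[1] = 3×2 + 4×1 + 3×1 = 13; y[2] = 3×1 + 4×2 + 3×1 = 14 → [13, 13, 14]. Given [13, 13, 14] matches, so answer: Yes

Yes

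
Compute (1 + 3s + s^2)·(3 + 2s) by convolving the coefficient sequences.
Ascending coefficients: a = [1, 3, 1], b = [3, 2]. c[0] = 1×3 = 3; c[1] = 1×2 + 3×3 = 11; c[2] = 3×2 + 1×3 = 9; c[3] = 1×2 = 2. Result coefficients: [3, 11, 9, 2] → 3 + 11s + 9s^2 + 2s^3

3 + 11s + 9s^2 + 2s^3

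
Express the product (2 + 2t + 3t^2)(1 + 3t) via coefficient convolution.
Ascending coefficients: a = [2, 2, 3], b = [1, 3]. c[0] = 2×1 = 2; c[1] = 2×3 + 2×1 = 8; c[2] = 2×3 + 3×1 = 9; c[3] = 3×3 = 9. Result coefficients: [2, 8, 9, 9] → 2 + 8t + 9t^2 + 9t^3

2 + 8t + 9t^2 + 9t^3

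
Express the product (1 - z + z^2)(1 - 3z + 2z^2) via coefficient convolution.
Ascending coefficients: a = [1, -1, 1], b = [1, -3, 2]. c[0] = 1×1 = 1; c[1] = 1×-3 + -1×1 = -4; c[2] = 1×2 + -1×-3 + 1×1 = 6; c[3] = -1×2 + 1×-3 = -5; c[4] = 1×2 = 2. Result coefficients: [1, -4, 6, -5, 2] → 1 - 4z + 6z^2 - 5z^3 + 2z^4

1 - 4z + 6z^2 - 5z^3 + 2z^4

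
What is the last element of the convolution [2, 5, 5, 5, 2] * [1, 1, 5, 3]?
Use y[k] = Σ_i a[i]·b[k-i] at k=7. y[7] = 2×3 = 6

6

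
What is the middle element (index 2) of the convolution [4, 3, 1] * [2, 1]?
Use y[k] = Σ_i a[i]·b[k-i] at k=2. y[2] = 3×1 + 1×2 = 5

5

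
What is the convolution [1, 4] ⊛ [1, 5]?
y[0] = 1×1 = 1; y[1] = 1×5 + 4×1 = 9; y[2] = 4×5 = 20

[1, 9, 20]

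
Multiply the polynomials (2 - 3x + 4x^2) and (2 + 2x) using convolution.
Ascending coefficients: a = [2, -3, 4], b = [2, 2]. c[0] = 2×2 = 4; c[1] = 2×2 + -3×2 = -2; c[2] = -3×2 + 4×2 = 2; c[3] = 4×2 = 8. Result coefficients: [4, -2, 2, 8] → 4 - 2x + 2x^2 + 8x^3

4 - 2x + 2x^2 + 8x^3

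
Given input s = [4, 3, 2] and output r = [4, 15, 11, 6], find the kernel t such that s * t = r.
Output length 4 = len(s) + len(t) - 1 ⇒ len(t) = 2. Solve t forward using t[k] = (r[k] - Σ_{i≥1} s[i]·t[k-i]) / s[0]: t[0] = r[0] / s[0] = 4 / 4 = 1; t[1] = (r[1] - 3×1) / s[0] = (15 - 3×1) / 4 = 3. So t = [1, 3]. Forward-check [4, 3, 2] * [1, 3]: r[0] = 4×1 = 4; r[1] = 4×3 + 3×1 = 15; r[2] = 3×3 + 2×1 = 11; r[3] = 2×3 = 6 → [4, 15, 11, 6] ✓

[1, 3]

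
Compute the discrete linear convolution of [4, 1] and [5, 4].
y[0] = 4×5 = 20; y[1] = 4×4 + 1×5 = 21; y[2] = 1×4 = 4

[20, 21, 4]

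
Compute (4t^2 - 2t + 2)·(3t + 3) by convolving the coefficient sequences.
Ascending coefficients: a = [2, -2, 4], b = [3, 3]. c[0] = 2×3 = 6; c[1] = 2×3 + -2×3 = 0; c[2] = -2×3 + 4×3 = 6; c[3] = 4×3 = 12. Result coefficients: [6, 0, 6, 12] → 12t^3 + 6t^2 + 6

12t^3 + 6t^2 + 6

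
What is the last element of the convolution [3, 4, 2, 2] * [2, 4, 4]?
Use y[k] = Σ_i a[i]·b[k-i] at k=5. y[5] = 2×4 = 8

8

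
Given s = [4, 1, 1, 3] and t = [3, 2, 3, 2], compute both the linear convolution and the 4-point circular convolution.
Linear: y_lin[0] = 4×3 = 12; y_lin[1] = 4×2 + 1×3 = 11; y_lin[2] = 4×3 + 1×2 + 1×3 = 17; y_lin[3] = 4×2 + 1×3 + 1×2 + 3×3 = 22; y_lin[4] = 1×2 + 1×3 + 3×2 = 11; y_lin[5] = 1×2 + 3×3 = 11; y_lin[6] = 3×2 = 6 → [12, 11, 17, 22, 11, 11, 6]. Circular (length 4): y[0] = 4×3 + 1×2 + 1×3 + 3×2 = 23; y[1] = 4×2 + 1×3 + 1×2 + 3×3 = 22; y[2] = 4×3 + 1×2 + 1×3 + 3×2 = 23; y[3] = 4×2 + 1×3 + 1×2 + 3×3 = 22 → [23, 22, 23, 22]

Linear: [12, 11, 17, 22, 11, 11, 6], Circular: [23, 22, 23, 22]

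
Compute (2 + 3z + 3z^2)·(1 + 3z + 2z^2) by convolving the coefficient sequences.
Ascending coefficients: a = [2, 3, 3], b = [1, 3, 2]. c[0] = 2×1 = 2; c[1] = 2×3 + 3×1 = 9; c[2] = 2×2 + 3×3 + 3×1 = 16; c[3] = 3×2 + 3×3 = 15; c[4] = 3×2 = 6. Result coefficients: [2, 9, 16, 15, 6] → 2 + 9z + 16z^2 + 15z^3 + 6z^4

2 + 9z + 16z^2 + 15z^3 + 6z^4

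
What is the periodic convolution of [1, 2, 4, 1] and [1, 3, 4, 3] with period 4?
Use y[k] = Σ_j u[j]·v[(k-j) mod 4]. y[0] = 1×1 + 2×3 + 4×4 + 1×3 = 26; y[1] = 1×3 + 2×1 + 4×3 + 1×4 = 21; y[2] = 1×4 + 2×3 + 4×1 + 1×3 = 17; y[3] = 1×3 + 2×4 + 4×3 + 1×1 = 24. Result: [26, 21, 17, 24]

[26, 21, 17, 24]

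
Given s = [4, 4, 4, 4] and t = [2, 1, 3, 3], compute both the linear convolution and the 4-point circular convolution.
Linear: y_lin[0] = 4×2 = 8; y_lin[1] = 4×1 + 4×2 = 12; y_lin[2] = 4×3 + 4×1 + 4×2 = 24; y_lin[3] = 4×3 + 4×3 + 4×1 + 4×2 = 36; y_lin[4] = 4×3 + 4×3 + 4×1 = 28; y_lin[5] = 4×3 + 4×3 = 24; y_lin[6] = 4×3 = 12 → [8, 12, 24, 36, 28, 24, 12]. Circular (length 4): y[0] = 4×2 + 4×3 + 4×3 + 4×1 = 36; y[1] = 4×1 + 4×2 + 4×3 + 4×3 = 36; y[2] = 4×3 + 4×1 + 4×2 + 4×3 = 36; y[3] = 4×3 + 4×3 + 4×1 + 4×2 = 36 → [36, 36, 36, 36]

Linear: [8, 12, 24, 36, 28, 24, 12], Circular: [36, 36, 36, 36]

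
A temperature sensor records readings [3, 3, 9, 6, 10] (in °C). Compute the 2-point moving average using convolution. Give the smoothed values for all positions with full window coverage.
2-point moving average kernel = [1, 1]. Apply in 'valid' mode (full window coverage): avg[0] = (3 + 3) / 2 = 3.0; avg[1] = (3 + 9) / 2 = 6.0; avg[2] = (9 + 6) / 2 = 7.5; avg[3] = (6 + 10) / 2 = 8.0. Smoothed values: [3.0, 6.0, 7.5, 8.0]

[3.0, 6.0, 7.5, 8.0]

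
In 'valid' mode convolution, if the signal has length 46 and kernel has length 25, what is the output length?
'Valid' mode counts only positions where the kernel fully overlaps the signal: m - n + 1 = 46 - 25 + 1 = 22

22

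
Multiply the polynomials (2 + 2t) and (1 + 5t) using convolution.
Ascending coefficients: a = [2, 2], b = [1, 5]. c[0] = 2×1 = 2; c[1] = 2×5 + 2×1 = 12; c[2] = 2×5 = 10. Result coefficients: [2, 12, 10] → 2 + 12t + 10t^2

2 + 12t + 10t^2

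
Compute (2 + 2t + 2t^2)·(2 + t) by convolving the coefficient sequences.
Ascending coefficients: a = [2, 2, 2], b = [2, 1]. c[0] = 2×2 = 4; c[1] = 2×1 + 2×2 = 6; c[2] = 2×1 + 2×2 = 6; c[3] = 2×1 = 2. Result coefficients: [4, 6, 6, 2] → 4 + 6t + 6t^2 + 2t^3

4 + 6t + 6t^2 + 2t^3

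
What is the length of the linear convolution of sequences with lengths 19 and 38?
Linear/full convolution length: m + n - 1 = 19 + 38 - 1 = 56

56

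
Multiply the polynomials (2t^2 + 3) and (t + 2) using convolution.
Ascending coefficients: a = [3, 0, 2], b = [2, 1]. c[0] = 3×2 = 6; c[1] = 3×1 + 0×2 = 3; c[2] = 0×1 + 2×2 = 4; c[3] = 2×1 = 2. Result coefficients: [6, 3, 4, 2] → 2t^3 + 4t^2 + 3t + 6

2t^3 + 4t^2 + 3t + 6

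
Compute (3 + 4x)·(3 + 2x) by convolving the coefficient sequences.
Ascending coefficients: a = [3, 4], b = [3, 2]. c[0] = 3×3 = 9; c[1] = 3×2 + 4×3 = 18; c[2] = 4×2 = 8. Result coefficients: [9, 18, 8] → 9 + 18x + 8x^2

9 + 18x + 8x^2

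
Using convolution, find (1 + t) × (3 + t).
Ascending coefficients: a = [1, 1], b = [3, 1]. c[0] = 1×3 = 3; c[1] = 1×1 + 1×3 = 4; c[2] = 1×1 = 1. Result coefficients: [3, 4, 1] → 3 + 4t + t^2

3 + 4t + t^2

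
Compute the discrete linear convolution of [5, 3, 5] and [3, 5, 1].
y[0] = 5×3 = 15; y[1] = 5×5 + 3×3 = 34; y[2] = 5×1 + 3×5 + 5×3 = 35; y[3] = 3×1 + 5×5 = 28; y[4] = 5×1 = 5

[15, 34, 35, 28, 5]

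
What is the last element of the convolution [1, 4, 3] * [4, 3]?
Use y[k] = Σ_i a[i]·b[k-i] at k=3. y[3] = 3×3 = 9

9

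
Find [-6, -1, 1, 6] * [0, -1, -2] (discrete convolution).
y[0] = -6×0 = 0; y[1] = -6×-1 + -1×0 = 6; y[2] = -6×-2 + -1×-1 + 1×0 = 13; y[3] = -1×-2 + 1×-1 + 6×0 = 1; y[4] = 1×-2 + 6×-1 = -8; y[5] = 6×-2 = -12

[0, 6, 13, 1, -8, -12]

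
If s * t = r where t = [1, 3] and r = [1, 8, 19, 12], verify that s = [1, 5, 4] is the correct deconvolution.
Forward-compute [1, 5, 4] * [1, 3]: r[0] = 1×1 = 1; r[1] = 1×3 + 5×1 = 8; r[2] = 5×3 + 4×1 = 19; r[3] = 4×3 = 12 → [1, 8, 19, 12]. Matches given r = [1, 8, 19, 12], so verified.

Verified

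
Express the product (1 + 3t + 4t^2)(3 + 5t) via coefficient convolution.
Ascending coefficients: a = [1, 3, 4], b = [3, 5]. c[0] = 1×3 = 3; c[1] = 1×5 + 3×3 = 14; c[2] = 3×5 + 4×3 = 27; c[3] = 4×5 = 20. Result coefficients: [3, 14, 27, 20] → 3 + 14t + 27t^2 + 20t^3

3 + 14t + 27t^2 + 20t^3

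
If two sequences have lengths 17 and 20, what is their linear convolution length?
Linear/full convolution length: m + n - 1 = 17 + 20 - 1 = 36

36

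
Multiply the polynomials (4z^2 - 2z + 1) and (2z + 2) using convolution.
Ascending coefficients: a = [1, -2, 4], b = [2, 2]. c[0] = 1×2 = 2; c[1] = 1×2 + -2×2 = -2; c[2] = -2×2 + 4×2 = 4; c[3] = 4×2 = 8. Result coefficients: [2, -2, 4, 8] → 8z^3 + 4z^2 - 2z + 2

8z^3 + 4z^2 - 2z + 2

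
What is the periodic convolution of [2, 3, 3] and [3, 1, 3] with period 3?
Use y[k] = Σ_j a[j]·b[(k-j) mod 3]. y[0] = 2×3 + 3×3 + 3×1 = 18; y[1] = 2×1 + 3×3 + 3×3 = 20; y[2] = 2×3 + 3×1 + 3×3 = 18. Result: [18, 20, 18]

[18, 20, 18]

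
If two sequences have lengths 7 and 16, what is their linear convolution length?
Linear/full convolution length: m + n - 1 = 7 + 16 - 1 = 22

22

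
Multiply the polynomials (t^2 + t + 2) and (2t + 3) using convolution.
Ascending coefficients: a = [2, 1, 1], b = [3, 2]. c[0] = 2×3 = 6; c[1] = 2×2 + 1×3 = 7; c[2] = 1×2 + 1×3 = 5; c[3] = 1×2 = 2. Result coefficients: [6, 7, 5, 2] → 2t^3 + 5t^2 + 7t + 6

2t^3 + 5t^2 + 7t + 6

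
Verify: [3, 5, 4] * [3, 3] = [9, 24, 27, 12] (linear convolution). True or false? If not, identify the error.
Recompute linear convolution of [3, 5, 4] and [3, 3]: y[0] = 3×3 = 9; y[1] = 3×3 + 5×3 = 24; y[2] = 5×3 + 4×3 = 27; y[3] = 4×3 = 12 → [9, 24, 27, 12]. Given [9, 24, 27, 12] matches, so answer: Yes

Yes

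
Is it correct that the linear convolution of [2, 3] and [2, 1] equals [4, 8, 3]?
Recompute linear convolution of [2, 3] and [2, 1]: y[0] = 2×2 = 4; y[1] = 2×1 + 3×2 = 8; y[2] = 3×1 = 3 → [4, 8, 3]. Given [4, 8, 3] matches, so answer: Yes

Yes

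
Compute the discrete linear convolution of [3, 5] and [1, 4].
y[0] = 3×1 = 3; y[1] = 3×4 + 5×1 = 17; y[2] = 5×4 = 20

[3, 17, 20]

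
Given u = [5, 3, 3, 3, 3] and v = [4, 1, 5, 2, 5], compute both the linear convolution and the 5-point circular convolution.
Linear: y_lin[0] = 5×4 = 20; y_lin[1] = 5×1 + 3×4 = 17; y_lin[2] = 5×5 + 3×1 + 3×4 = 40; y_lin[3] = 5×2 + 3×5 + 3×1 + 3×4 = 40; y_lin[4] = 5×5 + 3×2 + 3×5 + 3×1 + 3×4 = 61; y_lin[5] = 3×5 + 3×2 + 3×5 + 3×1 = 39; y_lin[6] = 3×5 + 3×2 + 3×5 = 36; y_lin[7] = 3×5 + 3×2 = 21; y_lin[8] = 3×5 = 15 → [20, 17, 40, 40, 61, 39, 36, 21, 15]. Circular (length 5): y[0] = 5×4 + 3×5 + 3×2 + 3×5 + 3×1 = 59; y[1] = 5×1 + 3×4 + 3×5 + 3×2 + 3×5 = 53; y[2] = 5×5 + 3×1 + 3×4 + 3×5 + 3×2 = 61; y[3] = 5×2 + 3×5 + 3×1 + 3×4 + 3×5 = 55; y[4] = 5×5 + 3×2 + 3×5 + 3×1 + 3×4 = 61 → [59, 53, 61, 55, 61]

Linear: [20, 17, 40, 40, 61, 39, 36, 21, 15], Circular: [59, 53, 61, 55, 61]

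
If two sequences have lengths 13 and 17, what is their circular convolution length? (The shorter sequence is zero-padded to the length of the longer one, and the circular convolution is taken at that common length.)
Circular convolution (zero-padding the shorter input) has length max(m, n) = max(13, 17) = 17

17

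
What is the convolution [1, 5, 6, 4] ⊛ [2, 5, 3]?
y[0] = 1×2 = 2; y[1] = 1×5 + 5×2 = 15; y[2] = 1×3 + 5×5 + 6×2 = 40; y[3] = 5×3 + 6×5 + 4×2 = 53; y[4] = 6×3 + 4×5 = 38; y[5] = 4×3 = 12

[2, 15, 40, 53, 38, 12]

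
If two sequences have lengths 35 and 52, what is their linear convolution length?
Linear/full convolution length: m + n - 1 = 35 + 52 - 1 = 86

86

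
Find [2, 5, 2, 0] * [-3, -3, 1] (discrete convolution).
y[0] = 2×-3 = -6; y[1] = 2×-3 + 5×-3 = -21; y[2] = 2×1 + 5×-3 + 2×-3 = -19; y[3] = 5×1 + 2×-3 + 0×-3 = -1; y[4] = 2×1 + 0×-3 = 2; y[5] = 0×1 = 0

[-6, -21, -19, -1, 2, 0]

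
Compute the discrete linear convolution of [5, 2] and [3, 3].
y[0] = 5×3 = 15; y[1] = 5×3 + 2×3 = 21; y[2] = 2×3 = 6

[15, 21, 6]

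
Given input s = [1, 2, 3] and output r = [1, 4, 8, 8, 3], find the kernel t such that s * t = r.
Output length 5 = len(s) + len(t) - 1 ⇒ len(t) = 3. Solve t forward using t[k] = (r[k] - Σ_{i≥1} s[i]·t[k-i]) / s[0]: t[0] = r[0] / s[0] = 1 / 1 = 1; t[1] = (r[1] - 2×1) / s[0] = (4 - 2×1) / 1 = 2; t[2] = (r[2] - 2×2 - 3×1) / s[0] = (8 - 2×2 - 3×1) / 1 = 1. So t = [1, 2, 1]. Forward-check [1, 2, 3] * [1, 2, 1]: r[0] = 1×1 = 1; r[1] = 1×2 + 2×1 = 4; r[2] = 1×1 + 2×2 + 3×1 = 8; r[3] = 2×1 + 3×2 = 8; r[4] = 3×1 = 3 → [1, 4, 8, 8, 3] ✓

[1, 2, 1]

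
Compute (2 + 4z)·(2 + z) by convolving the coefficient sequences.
Ascending coefficients: a = [2, 4], b = [2, 1]. c[0] = 2×2 = 4; c[1] = 2×1 + 4×2 = 10; c[2] = 4×1 = 4. Result coefficients: [4, 10, 4] → 4 + 10z + 4z^2

4 + 10z + 4z^2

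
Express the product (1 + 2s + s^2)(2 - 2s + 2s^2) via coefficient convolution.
Ascending coefficients: a = [1, 2, 1], b = [2, -2, 2]. c[0] = 1×2 = 2; c[1] = 1×-2 + 2×2 = 2; c[2] = 1×2 + 2×-2 + 1×2 = 0; c[3] = 2×2 + 1×-2 = 2; c[4] = 1×2 = 2. Result coefficients: [2, 2, 0, 2, 2] → 2 + 2s + 2s^3 + 2s^4

2 + 2s + 2s^3 + 2s^4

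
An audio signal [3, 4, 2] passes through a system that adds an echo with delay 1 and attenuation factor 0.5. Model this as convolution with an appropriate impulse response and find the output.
Direct-path + delayed-attenuated-path model → impulse response h = [1, 0.5] (1 at lag 0, 0.5 at lag 1). Output y[n] = x[n] + 0.5·x[n - 1] (with x[n] = 0 outside 0..2): y[0] = 3 + 0.5×0 = 3; y[1] = 4 + 0.5×3 = 5.5; y[2] = 2 + 0.5×4 = 4.0; y[3] = 0 + 0.5×2 = 1.0. So y = [3, 5.5, 4.0, 1.0]

[3, 5.5, 4.0, 1.0]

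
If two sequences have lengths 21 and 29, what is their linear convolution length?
Linear/full convolution length: m + n - 1 = 21 + 29 - 1 = 49

49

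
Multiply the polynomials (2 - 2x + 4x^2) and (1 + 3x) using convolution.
Ascending coefficients: a = [2, -2, 4], b = [1, 3]. c[0] = 2×1 = 2; c[1] = 2×3 + -2×1 = 4; c[2] = -2×3 + 4×1 = -2; c[3] = 4×3 = 12. Result coefficients: [2, 4, -2, 12] → 2 + 4x - 2x^2 + 12x^3

2 + 4x - 2x^2 + 12x^3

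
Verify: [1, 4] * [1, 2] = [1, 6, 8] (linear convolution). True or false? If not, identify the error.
Recompute linear convolution of [1, 4] and [1, 2]: y[0] = 1×1 = 1; y[1] = 1×2 + 4×1 = 6; y[2] = 4×2 = 8 → [1, 6, 8]. Given [1, 6, 8] matches, so answer: Yes

Yes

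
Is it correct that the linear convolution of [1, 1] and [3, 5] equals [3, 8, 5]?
Recompute linear convolution of [1, 1] and [3, 5]: y[0] = 1×3 = 3; y[1] = 1×5 + 1×3 = 8; y[2] = 1×5 = 5 → [3, 8, 5]. Given [3, 8, 5] matches, so answer: Yes

Yes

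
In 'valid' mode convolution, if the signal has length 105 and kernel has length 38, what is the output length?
'Valid' mode counts only positions where the kernel fully overlaps the signal: m - n + 1 = 105 - 38 + 1 = 68

68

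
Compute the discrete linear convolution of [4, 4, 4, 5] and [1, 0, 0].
y[0] = 4×1 = 4; y[1] = 4×0 + 4×1 = 4; y[2] = 4×0 + 4×0 + 4×1 = 4; y[3] = 4×0 + 4×0 + 5×1 = 5; y[4] = 4×0 + 5×0 = 0; y[5] = 5×0 = 0

[4, 4, 4, 5, 0, 0]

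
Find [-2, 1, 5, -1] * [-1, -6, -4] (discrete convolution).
y[0] = -2×-1 = 2; y[1] = -2×-6 + 1×-1 = 11; y[2] = -2×-4 + 1×-6 + 5×-1 = -3; y[3] = 1×-4 + 5×-6 + -1×-1 = -33; y[4] = 5×-4 + -1×-6 = -14; y[5] = -1×-4 = 4

[2, 11, -3, -33, -14, 4]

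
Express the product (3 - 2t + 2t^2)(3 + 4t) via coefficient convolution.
Ascending coefficients: a = [3, -2, 2], b = [3, 4]. c[0] = 3×3 = 9; c[1] = 3×4 + -2×3 = 6; c[2] = -2×4 + 2×3 = -2; c[3] = 2×4 = 8. Result coefficients: [9, 6, -2, 8] → 9 + 6t - 2t^2 + 8t^3

9 + 6t - 2t^2 + 8t^3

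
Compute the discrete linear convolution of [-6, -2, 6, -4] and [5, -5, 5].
y[0] = -6×5 = -30; y[1] = -6×-5 + -2×5 = 20; y[2] = -6×5 + -2×-5 + 6×5 = 10; y[3] = -2×5 + 6×-5 + -4×5 = -60; y[4] = 6×5 + -4×-5 = 50; y[5] = -4×5 = -20

[-30, 20, 10, -60, 50, -20]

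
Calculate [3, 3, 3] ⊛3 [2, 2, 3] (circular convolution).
Use y[k] = Σ_j f[j]·g[(k-j) mod 3]. y[0] = 3×2 + 3×3 + 3×2 = 21; y[1] = 3×2 + 3×2 + 3×3 = 21; y[2] = 3×3 + 3×2 + 3×2 = 21. Result: [21, 21, 21]

[21, 21, 21]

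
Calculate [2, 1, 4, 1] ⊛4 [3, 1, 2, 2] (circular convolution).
Use y[k] = Σ_j x[j]·h[(k-j) mod 4]. y[0] = 2×3 + 1×2 + 4×2 + 1×1 = 17; y[1] = 2×1 + 1×3 + 4×2 + 1×2 = 15; y[2] = 2×2 + 1×1 + 4×3 + 1×2 = 19; y[3] = 2×2 + 1×2 + 4×1 + 1×3 = 13. Result: [17, 15, 19, 13]

[17, 15, 19, 13]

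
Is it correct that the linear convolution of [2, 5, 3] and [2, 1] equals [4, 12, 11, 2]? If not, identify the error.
Recompute linear convolution of [2, 5, 3] and [2, 1]: y[0] = 2×2 = 4; y[1] = 2×1 + 5×2 = 12; y[2] = 5×1 + 3×2 = 11; y[3] = 3×1 = 3 → [4, 12, 11, 3]. Compare to given [4, 12, 11, 2]: they differ at index 3: given 2, correct 3, so answer: No

No. Error at index 3: given 2, correct 3.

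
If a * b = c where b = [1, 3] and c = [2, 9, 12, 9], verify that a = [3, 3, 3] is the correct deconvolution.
Forward-compute [3, 3, 3] * [1, 3]: c[0] = 3×1 = 3; c[1] = 3×3 + 3×1 = 12; c[2] = 3×3 + 3×1 = 12; c[3] = 3×3 = 9 → [3, 12, 12, 9]. Does not match given c = [2, 9, 12, 9].

Not verified. [3, 3, 3] * [1, 3] = [3, 12, 12, 9], which differs from [2, 9, 12, 9] at index 0.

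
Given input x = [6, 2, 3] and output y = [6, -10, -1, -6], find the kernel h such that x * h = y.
Output length 4 = len(x) + len(h) - 1 ⇒ len(h) = 2. Solve h forward using h[k] = (y[k] - Σ_{i≥1} x[i]·h[k-i]) / x[0]: h[0] = y[0] / x[0] = 6 / 6 = 1; h[1] = (y[1] - 2×1) / x[0] = (-10 - 2×1) / 6 = -2. So h = [1, -2]. Forward-check [6, 2, 3] * [1, -2]: y[0] = 6×1 = 6; y[1] = 6×-2 + 2×1 = -10; y[2] = 2×-2 + 3×1 = -1; y[3] = 3×-2 = -6 → [6, -10, -1, -6] ✓

[1, -2]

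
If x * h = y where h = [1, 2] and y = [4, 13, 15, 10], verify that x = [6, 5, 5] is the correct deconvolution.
Forward-compute [6, 5, 5] * [1, 2]: y[0] = 6×1 = 6; y[1] = 6×2 + 5×1 = 17; y[2] = 5×2 + 5×1 = 15; y[3] = 5×2 = 10 → [6, 17, 15, 10]. Does not match given y = [4, 13, 15, 10].

Not verified. [6, 5, 5] * [1, 2] = [6, 17, 15, 10], which differs from [4, 13, 15, 10] at index 0.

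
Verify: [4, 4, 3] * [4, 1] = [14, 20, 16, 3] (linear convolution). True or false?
Recompute linear convolution of [4, 4, 3] and [4, 1]: y[0] = 4×4 = 16; y[1] = 4×1 + 4×4 = 20; y[2] = 4×1 + 3×4 = 16; y[3] = 3×1 = 3 → [16, 20, 16, 3]. Compare to given [14, 20, 16, 3]: they differ at index 0: given 14, correct 16, so answer: No

No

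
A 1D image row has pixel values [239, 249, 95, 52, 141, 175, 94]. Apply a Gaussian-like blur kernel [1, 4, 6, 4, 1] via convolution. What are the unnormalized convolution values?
Convolve image row [239, 249, 95, 52, 141, 175, 94] with kernel [1, 4, 6, 4, 1]: y[0] = 239×1 = 239; y[1] = 239×4 + 249×1 = 1205; y[2] = 239×6 + 249×4 + 95×1 = 2525; y[3] = 239×4 + 249×6 + 95×4 + 52×1 = 2882; y[4] = 239×1 + 249×4 + 95×6 + 52×4 + 141×1 = 2154; y[5] = 249×1 + 95×4 + 52×6 + 141×4 + 175×1 = 1680; y[6] = 95×1 + 52×4 + 141×6 + 175×4 + 94×1 = 1943; y[7] = 52×1 + 141×4 + 175×6 + 94×4 = 2042; y[8] = 141×1 + 175×4 + 94×6 = 1405; y[9] = 175×1 + 94×4 = 551; y[10] = 94×1 = 94 → [239, 1205, 2525, 2882, 2154, 1680, 1943, 2042, 1405, 551, 94]. Normalization factor = sum(kernel) = 16.

[239, 1205, 2525, 2882, 2154, 1680, 1943, 2042, 1405, 551, 94]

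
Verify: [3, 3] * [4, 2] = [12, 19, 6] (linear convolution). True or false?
Recompute linear convolution of [3, 3] and [4, 2]: y[0] = 3×4 = 12; y[1] = 3×2 + 3×4 = 18; y[2] = 3×2 = 6 → [12, 18, 6]. Compare to given [12, 19, 6]: they differ at index 1: given 19, correct 18, so answer: No

No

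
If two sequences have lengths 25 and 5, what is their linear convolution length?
Linear/full convolution length: m + n - 1 = 25 + 5 - 1 = 29

29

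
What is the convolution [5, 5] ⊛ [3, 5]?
y[0] = 5×3 = 15; y[1] = 5×5 + 5×3 = 40; y[2] = 5×5 = 25

[15, 40, 25]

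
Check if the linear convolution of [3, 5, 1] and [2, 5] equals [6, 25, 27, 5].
Recompute linear convolution of [3, 5, 1] and [2, 5]: y[0] = 3×2 = 6; y[1] = 3×5 + 5×2 = 25; y[2] = 5×5 + 1×2 = 27; y[3] = 1×5 = 5 → [6, 25, 27, 5]. Given [6, 25, 27, 5] matches, so answer: Yes

Yes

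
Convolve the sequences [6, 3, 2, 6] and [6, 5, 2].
y[0] = 6×6 = 36; y[1] = 6×5 + 3×6 = 48; y[2] = 6×2 + 3×5 + 2×6 = 39; y[3] = 3×2 + 2×5 + 6×6 = 52; y[4] = 2×2 + 6×5 = 34; y[5] = 6×2 = 12

[36, 48, 39, 52, 34, 12]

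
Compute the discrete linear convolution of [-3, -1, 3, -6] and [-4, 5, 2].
y[0] = -3×-4 = 12; y[1] = -3×5 + -1×-4 = -11; y[2] = -3×2 + -1×5 + 3×-4 = -23; y[3] = -1×2 + 3×5 + -6×-4 = 37; y[4] = 3×2 + -6×5 = -24; y[5] = -6×2 = -12

[12, -11, -23, 37, -24, -12]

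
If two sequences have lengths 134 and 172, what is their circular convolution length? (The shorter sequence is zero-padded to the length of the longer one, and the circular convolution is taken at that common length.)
Circular convolution (zero-padding the shorter input) has length max(m, n) = max(134, 172) = 172

172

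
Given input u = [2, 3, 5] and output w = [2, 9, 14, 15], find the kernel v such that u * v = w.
Output length 4 = len(u) + len(v) - 1 ⇒ len(v) = 2. Solve v forward using v[k] = (w[k] - Σ_{i≥1} u[i]·v[k-i]) / u[0]: v[0] = w[0] / u[0] = 2 / 2 = 1; v[1] = (w[1] - 3×1) / u[0] = (9 - 3×1) / 2 = 3. So v = [1, 3]. Forward-check [2, 3, 5] * [1, 3]: w[0] = 2×1 = 2; w[1] = 2×3 + 3×1 = 9; w[2] = 3×3 + 5×1 = 14; w[3] = 5×3 = 15 → [2, 9, 14, 15] ✓

[1, 3]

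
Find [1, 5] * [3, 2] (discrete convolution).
y[0] = 1×3 = 3; y[1] = 1×2 + 5×3 = 17; y[2] = 5×2 = 10

[3, 17, 10]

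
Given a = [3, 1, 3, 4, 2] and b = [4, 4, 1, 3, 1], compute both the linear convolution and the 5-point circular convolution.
Linear: y_lin[0] = 3×4 = 12; y_lin[1] = 3×4 + 1×4 = 16; y_lin[2] = 3×1 + 1×4 + 3×4 = 19; y_lin[3] = 3×3 + 1×1 + 3×4 + 4×4 = 38; y_lin[4] = 3×1 + 1×3 + 3×1 + 4×4 + 2×4 = 33; y_lin[5] = 1×1 + 3×3 + 4×1 + 2×4 = 22; y_lin[6] = 3×1 + 4×3 + 2×1 = 17; y_lin[7] = 4×1 + 2×3 = 10; y_lin[8] = 2×1 = 2 → [12, 16, 19, 38, 33, 22, 17, 10, 2]. Circular (length 5): y[0] = 3×4 + 1×1 + 3×3 + 4×1 + 2×4 = 34; y[1] = 3×4 + 1×4 + 3×1 + 4×3 + 2×1 = 33; y[2] = 3×1 + 1×4 + 3×4 + 4×1 + 2×3 = 29; y[3] = 3×3 + 1×1 + 3×4 + 4×4 + 2×1 = 40; y[4] = 3×1 + 1×3 + 3×1 + 4×4 + 2×4 = 33 → [34, 33, 29, 40, 33]

Linear: [12, 16, 19, 38, 33, 22, 17, 10, 2], Circular: [34, 33, 29, 40, 33]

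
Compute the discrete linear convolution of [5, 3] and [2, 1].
y[0] = 5×2 = 10; y[1] = 5×1 + 3×2 = 11; y[2] = 3×1 = 3

[10, 11, 3]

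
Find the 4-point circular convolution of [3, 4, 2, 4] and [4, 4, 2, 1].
Use y[k] = Σ_j a[j]·b[(k-j) mod 4]. y[0] = 3×4 + 4×1 + 2×2 + 4×4 = 36; y[1] = 3×4 + 4×4 + 2×1 + 4×2 = 38; y[2] = 3×2 + 4×4 + 2×4 + 4×1 = 34; y[3] = 3×1 + 4×2 + 2×4 + 4×4 = 35. Result: [36, 38, 34, 35]

[36, 38, 34, 35]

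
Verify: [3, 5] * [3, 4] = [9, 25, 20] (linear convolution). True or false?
Recompute linear convolution of [3, 5] and [3, 4]: y[0] = 3×3 = 9; y[1] = 3×4 + 5×3 = 27; y[2] = 5×4 = 20 → [9, 27, 20]. Compare to given [9, 25, 20]: they differ at index 1: given 25, correct 27, so answer: No

No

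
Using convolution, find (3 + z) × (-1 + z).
Ascending coefficients: a = [3, 1], b = [-1, 1]. c[0] = 3×-1 = -3; c[1] = 3×1 + 1×-1 = 2; c[2] = 1×1 = 1. Result coefficients: [-3, 2, 1] → -3 + 2z + z^2

-3 + 2z + z^2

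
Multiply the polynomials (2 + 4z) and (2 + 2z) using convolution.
Ascending coefficients: a = [2, 4], b = [2, 2]. c[0] = 2×2 = 4; c[1] = 2×2 + 4×2 = 12; c[2] = 4×2 = 8. Result coefficients: [4, 12, 8] → 4 + 12z + 8z^2

4 + 12z + 8z^2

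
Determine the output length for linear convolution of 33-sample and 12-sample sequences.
Linear/full convolution length: m + n - 1 = 33 + 12 - 1 = 44

44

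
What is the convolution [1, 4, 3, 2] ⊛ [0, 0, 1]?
y[0] = 1×0 = 0; y[1] = 1×0 + 4×0 = 0; y[2] = 1×1 + 4×0 + 3×0 = 1; y[3] = 4×1 + 3×0 + 2×0 = 4; y[4] = 3×1 + 2×0 = 3; y[5] = 2×1 = 2

[0, 0, 1, 4, 3, 2]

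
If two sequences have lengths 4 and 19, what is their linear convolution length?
Linear/full convolution length: m + n - 1 = 4 + 19 - 1 = 22

22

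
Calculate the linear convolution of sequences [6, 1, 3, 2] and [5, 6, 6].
y[0] = 6×5 = 30; y[1] = 6×6 + 1×5 = 41; y[2] = 6×6 + 1×6 + 3×5 = 57; y[3] = 1×6 + 3×6 + 2×5 = 34; y[4] = 3×6 + 2×6 = 30; y[5] = 2×6 = 12

[30, 41, 57, 34, 30, 12]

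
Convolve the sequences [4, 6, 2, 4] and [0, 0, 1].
y[0] = 4×0 = 0; y[1] = 4×0 + 6×0 = 0; y[2] = 4×1 + 6×0 + 2×0 = 4; y[3] = 6×1 + 2×0 + 4×0 = 6; y[4] = 2×1 + 4×0 = 2; y[5] = 4×1 = 4

[0, 0, 4, 6, 2, 4]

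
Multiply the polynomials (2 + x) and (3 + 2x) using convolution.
Ascending coefficients: a = [2, 1], b = [3, 2]. c[0] = 2×3 = 6; c[1] = 2×2 + 1×3 = 7; c[2] = 1×2 = 2. Result coefficients: [6, 7, 2] → 6 + 7x + 2x^2

6 + 7x + 2x^2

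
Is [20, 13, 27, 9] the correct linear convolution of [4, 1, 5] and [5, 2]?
Recompute linear convolution of [4, 1, 5] and [5, 2]: y[0] = 4×5 = 20; y[1] = 4×2 + 1×5 = 13; y[2] = 1×2 + 5×5 = 27; y[3] = 5×2 = 10 → [20, 13, 27, 10]. Compare to given [20, 13, 27, 9]: they differ at index 3: given 9, correct 10, so answer: No

No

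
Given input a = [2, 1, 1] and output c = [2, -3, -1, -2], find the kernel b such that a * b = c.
Output length 4 = len(a) + len(b) - 1 ⇒ len(b) = 2. Solve b forward using b[k] = (c[k] - Σ_{i≥1} a[i]·b[k-i]) / a[0]: b[0] = c[0] / a[0] = 2 / 2 = 1; b[1] = (c[1] - 1×1) / a[0] = (-3 - 1×1) / 2 = -2. So b = [1, -2]. Forward-check [2, 1, 1] * [1, -2]: c[0] = 2×1 = 2; c[1] = 2×-2 + 1×1 = -3; c[2] = 1×-2 + 1×1 = -1; c[3] = 1×-2 = -2 → [2, -3, -1, -2] ✓

[1, -2]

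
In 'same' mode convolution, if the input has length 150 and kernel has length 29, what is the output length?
'Same' mode returns an output with the same length as the input: 150

150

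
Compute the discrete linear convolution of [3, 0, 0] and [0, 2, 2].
y[0] = 3×0 = 0; y[1] = 3×2 + 0×0 = 6; y[2] = 3×2 + 0×2 + 0×0 = 6; y[3] = 0×2 + 0×2 = 0; y[4] = 0×2 = 0

[0, 6, 6, 0, 0]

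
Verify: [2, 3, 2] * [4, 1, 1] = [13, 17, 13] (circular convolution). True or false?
Recompute circular convolution of [2, 3, 2] and [4, 1, 1]: y[0] = 2×4 + 3×1 + 2×1 = 13; y[1] = 2×1 + 3×4 + 2×1 = 16; y[2] = 2×1 + 3×1 + 2×4 = 13 → [13, 16, 13]. Compare to given [13, 17, 13]: they differ at index 1: given 17, correct 16, so answer: No

No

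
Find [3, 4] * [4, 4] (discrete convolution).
y[0] = 3×4 = 12; y[1] = 3×4 + 4×4 = 28; y[2] = 4×4 = 16

[12, 28, 16]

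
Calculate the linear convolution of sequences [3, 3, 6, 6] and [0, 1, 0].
y[0] = 3×0 = 0; y[1] = 3×1 + 3×0 = 3; y[2] = 3×0 + 3×1 + 6×0 = 3; y[3] = 3×0 + 6×1 + 6×0 = 6; y[4] = 6×0 + 6×1 = 6; y[5] = 6×0 = 0

[0, 3, 3, 6, 6, 0]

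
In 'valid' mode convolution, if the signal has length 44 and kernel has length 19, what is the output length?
'Valid' mode counts only positions where the kernel fully overlaps the signal: m - n + 1 = 44 - 19 + 1 = 26

26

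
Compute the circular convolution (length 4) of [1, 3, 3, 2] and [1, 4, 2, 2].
Use y[k] = Σ_j x[j]·h[(k-j) mod 4]. y[0] = 1×1 + 3×2 + 3×2 + 2×4 = 21; y[1] = 1×4 + 3×1 + 3×2 + 2×2 = 17; y[2] = 1×2 + 3×4 + 3×1 + 2×2 = 21; y[3] = 1×2 + 3×2 + 3×4 + 2×1 = 22. Result: [21, 17, 21, 22]

[21, 17, 21, 22]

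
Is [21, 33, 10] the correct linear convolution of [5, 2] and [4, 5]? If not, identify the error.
Recompute linear convolution of [5, 2] and [4, 5]: y[0] = 5×4 = 20; y[1] = 5×5 + 2×4 = 33; y[2] = 2×5 = 10 → [20, 33, 10]. Compare to given [21, 33, 10]: they differ at index 0: given 21, correct 20, so answer: No

No. Error at index 0: given 21, correct 20.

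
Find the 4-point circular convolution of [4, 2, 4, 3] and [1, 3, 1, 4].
Use y[k] = Σ_j f[j]·g[(k-j) mod 4]. y[0] = 4×1 + 2×4 + 4×1 + 3×3 = 25; y[1] = 4×3 + 2×1 + 4×4 + 3×1 = 33; y[2] = 4×1 + 2×3 + 4×1 + 3×4 = 26; y[3] = 4×4 + 2×1 + 4×3 + 3×1 = 33. Result: [25, 33, 26, 33]

[25, 33, 26, 33]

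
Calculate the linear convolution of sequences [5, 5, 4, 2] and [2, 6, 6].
y[0] = 5×2 = 10; y[1] = 5×6 + 5×2 = 40; y[2] = 5×6 + 5×6 + 4×2 = 68; y[3] = 5×6 + 4×6 + 2×2 = 58; y[4] = 4×6 + 2×6 = 36; y[5] = 2×6 = 12

[10, 40, 68, 58, 36, 12]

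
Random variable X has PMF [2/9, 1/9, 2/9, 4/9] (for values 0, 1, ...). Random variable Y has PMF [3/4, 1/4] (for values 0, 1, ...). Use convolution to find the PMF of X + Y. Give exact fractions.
P(X+Y=k) = Σ_i P(X=i)·P(Y=k-i) — a convolution of [2/9, 1/9, 2/9, 4/9] and [3/4, 1/4]. P(X+Y=0) = (2/9)×(3/4) = 1/6; P(X+Y=1) = (2/9)×(1/4) + (1/9)×(3/4) = 1/18 + 1/12 = 5/36; P(X+Y=2) = (1/9)×(1/4) + (2/9)×(3/4) = 1/36 + 1/6 = 7/36; P(X+Y=3) = (2/9)×(1/4) + (4/9)×(3/4) = 1/18 + 1/3 = 7/18; P(X+Y=4) = (4/9)×(1/4) = 1/9. PMF: [1/6, 5/36, 7/36, 7/18, 1/9] (sums to 1 ✓)

[1/6, 5/36, 7/36, 7/18, 1/9]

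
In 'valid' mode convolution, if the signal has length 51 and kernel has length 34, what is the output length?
'Valid' mode counts only positions where the kernel fully overlaps the signal: m - n + 1 = 51 - 34 + 1 = 18

18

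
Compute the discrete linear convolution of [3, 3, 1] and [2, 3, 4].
y[0] = 3×2 = 6; y[1] = 3×3 + 3×2 = 15; y[2] = 3×4 + 3×3 + 1×2 = 23; y[3] = 3×4 + 1×3 = 15; y[4] = 1×4 = 4

[6, 15, 23, 15, 4]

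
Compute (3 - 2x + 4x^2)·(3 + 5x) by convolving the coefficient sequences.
Ascending coefficients: a = [3, -2, 4], b = [3, 5]. c[0] = 3×3 = 9; c[1] = 3×5 + -2×3 = 9; c[2] = -2×5 + 4×3 = 2; c[3] = 4×5 = 20. Result coefficients: [9, 9, 2, 20] → 9 + 9x + 2x^2 + 20x^3

9 + 9x + 2x^2 + 20x^3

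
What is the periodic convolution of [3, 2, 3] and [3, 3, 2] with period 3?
Use y[k] = Σ_j a[j]·b[(k-j) mod 3]. y[0] = 3×3 + 2×2 + 3×3 = 22; y[1] = 3×3 + 2×3 + 3×2 = 21; y[2] = 3×2 + 2×3 + 3×3 = 21. Result: [22, 21, 21]

[22, 21, 21]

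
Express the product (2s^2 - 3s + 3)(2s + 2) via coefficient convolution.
Ascending coefficients: a = [3, -3, 2], b = [2, 2]. c[0] = 3×2 = 6; c[1] = 3×2 + -3×2 = 0; c[2] = -3×2 + 2×2 = -2; c[3] = 2×2 = 4. Result coefficients: [6, 0, -2, 4] → 4s^3 - 2s^2 + 6

4s^3 - 2s^2 + 6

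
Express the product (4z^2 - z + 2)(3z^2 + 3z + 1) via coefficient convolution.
Ascending coefficients: a = [2, -1, 4], b = [1, 3, 3]. c[0] = 2×1 = 2; c[1] = 2×3 + -1×1 = 5; c[2] = 2×3 + -1×3 + 4×1 = 7; c[3] = -1×3 + 4×3 = 9; c[4] = 4×3 = 12. Result coefficients: [2, 5, 7, 9, 12] → 12z^4 + 9z^3 + 7z^2 + 5z + 2

12z^4 + 9z^3 + 7z^2 + 5z + 2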